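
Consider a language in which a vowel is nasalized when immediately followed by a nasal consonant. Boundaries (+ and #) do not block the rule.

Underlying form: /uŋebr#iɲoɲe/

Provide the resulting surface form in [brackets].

[ũŋebr#ĩɲõɲe]

/u/ before nasal /ŋ/ → [ũ]
/i/ before nasal /ɲ/ → [ĩ]
/o/ before nasal /ɲ/ → [õ]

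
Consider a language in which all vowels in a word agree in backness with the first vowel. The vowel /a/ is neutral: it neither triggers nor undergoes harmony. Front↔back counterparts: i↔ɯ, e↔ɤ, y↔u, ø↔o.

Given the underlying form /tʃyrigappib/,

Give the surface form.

[tʃyrigappib]

no segment meets the rule's conditions; no change.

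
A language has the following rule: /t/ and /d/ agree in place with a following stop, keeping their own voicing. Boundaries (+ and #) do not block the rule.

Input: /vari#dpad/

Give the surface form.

[vari#bpad]

/d/ before /p/ (labial) → [b]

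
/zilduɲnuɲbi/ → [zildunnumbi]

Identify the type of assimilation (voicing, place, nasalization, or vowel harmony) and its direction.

place assimilation, regressive

/ɲ/→[n] /ɲ/→[m].
Each target copies a feature from the following segment, so the direction is regressive.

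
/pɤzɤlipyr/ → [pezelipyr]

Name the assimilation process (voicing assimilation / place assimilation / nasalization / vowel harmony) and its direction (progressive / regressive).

vowel harmony, regressive

/ɤ/→[e] /ɤ/→[e].
Vowels agree with the last vowel, so the harmony is regressive.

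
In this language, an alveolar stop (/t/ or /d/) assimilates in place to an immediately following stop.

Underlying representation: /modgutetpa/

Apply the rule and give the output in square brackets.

/d/ before /g/ (velar) → [g]
/t/ before /p/ (labial) → [p]

[mogguteppa]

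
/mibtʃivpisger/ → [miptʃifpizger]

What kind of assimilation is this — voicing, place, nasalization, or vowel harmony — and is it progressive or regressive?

/b/→[p] /v/→[f] /s/→[z].
Each target copies a feature from the following segment, so the direction is regressive.

voicing assimilation, regressive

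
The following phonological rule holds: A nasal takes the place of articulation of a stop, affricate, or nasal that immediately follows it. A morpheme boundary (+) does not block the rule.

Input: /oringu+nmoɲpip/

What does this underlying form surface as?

/n/ before /g/ (velar) → [ŋ]
/n/ before /m/ (labial) → [m]
/ɲ/ before /p/ (labial) → [m]

[oriŋgu+mmompip]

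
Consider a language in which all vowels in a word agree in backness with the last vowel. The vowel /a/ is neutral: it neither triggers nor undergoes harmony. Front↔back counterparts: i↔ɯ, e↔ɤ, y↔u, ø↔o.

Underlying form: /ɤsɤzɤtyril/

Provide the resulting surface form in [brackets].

/ɤ/ harmonizes with /i/ ([-back]) → [e]
/ɤ/ harmonizes with /i/ ([-back]) → [e]
/ɤ/ harmonizes with /i/ ([-back]) → [e]

[esezetyril]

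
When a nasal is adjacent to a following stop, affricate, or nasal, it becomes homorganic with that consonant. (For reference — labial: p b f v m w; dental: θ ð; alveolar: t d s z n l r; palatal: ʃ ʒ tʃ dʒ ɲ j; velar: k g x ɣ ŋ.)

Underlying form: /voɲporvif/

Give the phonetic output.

[vomporvif]

/ɲ/ before /p/ (labial) → [m]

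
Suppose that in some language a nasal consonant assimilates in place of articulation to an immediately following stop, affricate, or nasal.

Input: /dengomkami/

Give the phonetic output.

[deŋgoŋkami]

/n/ before /g/ (velar) → [ŋ]
/m/ before /k/ (velar) → [ŋ]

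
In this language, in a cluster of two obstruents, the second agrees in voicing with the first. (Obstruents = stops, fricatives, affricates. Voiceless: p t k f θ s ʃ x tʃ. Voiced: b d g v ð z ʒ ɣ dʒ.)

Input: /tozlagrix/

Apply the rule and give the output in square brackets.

[tozlagrix]

no segment meets the rule's conditions; no change.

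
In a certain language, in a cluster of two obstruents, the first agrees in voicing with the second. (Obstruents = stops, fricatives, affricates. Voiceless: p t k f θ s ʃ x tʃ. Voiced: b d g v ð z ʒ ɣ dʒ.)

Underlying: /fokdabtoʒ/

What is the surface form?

/k/ before /d/ (voiced) → [g]
/b/ before /t/ (voiceless) → [p]

[fogdaptoʒ]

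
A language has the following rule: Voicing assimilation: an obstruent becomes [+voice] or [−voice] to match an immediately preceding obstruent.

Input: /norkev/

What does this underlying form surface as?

[norkev]

no segment meets the rule's conditions; no change.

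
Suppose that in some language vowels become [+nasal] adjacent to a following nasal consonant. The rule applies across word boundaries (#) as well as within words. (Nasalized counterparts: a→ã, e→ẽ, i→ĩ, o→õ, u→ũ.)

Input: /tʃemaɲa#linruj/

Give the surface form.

/e/ before nasal /m/ → [ẽ]
/a/ before nasal /ɲ/ → [ã]
/i/ before nasal /n/ → [ĩ]

[tʃẽmãɲa#lĩnruj]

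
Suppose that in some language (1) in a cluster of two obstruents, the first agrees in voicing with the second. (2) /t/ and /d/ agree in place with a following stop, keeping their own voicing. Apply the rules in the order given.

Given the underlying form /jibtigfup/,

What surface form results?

Rule 1: /b/ before /t/ (voiceless) → [p]
Rule 1: /g/ before /f/ (voiceless) → [k]
After rule 1: jiptikfup
Rule 2: no segment meets the rule's conditions; no change.

[jiptikfup]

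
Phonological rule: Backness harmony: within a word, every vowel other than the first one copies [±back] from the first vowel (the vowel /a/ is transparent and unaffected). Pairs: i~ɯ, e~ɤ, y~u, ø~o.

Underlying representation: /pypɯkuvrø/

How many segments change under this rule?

/ɯ/ harmonizes with /y/ ([-back]) → [i]
/u/ harmonizes with /y/ ([-back]) → [y]
2 segments change.

2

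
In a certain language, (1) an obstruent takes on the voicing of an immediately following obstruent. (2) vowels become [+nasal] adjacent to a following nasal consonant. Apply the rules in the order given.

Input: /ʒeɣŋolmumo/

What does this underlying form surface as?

Rule 1: no segment meets the rule's conditions; no change.
After rule 1: ʒeɣŋolmumo
Rule 2: /u/ before nasal /m/ → [ũ]

[ʒeɣŋolmũmo]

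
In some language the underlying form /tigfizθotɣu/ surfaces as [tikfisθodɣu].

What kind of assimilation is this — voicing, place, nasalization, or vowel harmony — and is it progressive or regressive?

/g/→[k] /z/→[s] /t/→[d].
Each target copies a feature from the following segment, so the direction is regressive.

voicing assimilation, regressive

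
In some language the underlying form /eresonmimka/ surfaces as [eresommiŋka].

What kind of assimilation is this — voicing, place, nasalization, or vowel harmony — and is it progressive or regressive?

place assimilation, regressive

/n/→[m] /m/→[ŋ].
Each target copies a feature from the following segment, so the direction is regressive.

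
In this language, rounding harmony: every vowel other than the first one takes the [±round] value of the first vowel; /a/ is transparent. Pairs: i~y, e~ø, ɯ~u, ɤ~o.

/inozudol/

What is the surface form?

[inɤzɯdɤl]

/o/ harmonizes with /i/ ([-round]) → [ɤ]
/u/ harmonizes with /i/ ([-round]) → [ɯ]
/o/ harmonizes with /i/ ([-round]) → [ɤ]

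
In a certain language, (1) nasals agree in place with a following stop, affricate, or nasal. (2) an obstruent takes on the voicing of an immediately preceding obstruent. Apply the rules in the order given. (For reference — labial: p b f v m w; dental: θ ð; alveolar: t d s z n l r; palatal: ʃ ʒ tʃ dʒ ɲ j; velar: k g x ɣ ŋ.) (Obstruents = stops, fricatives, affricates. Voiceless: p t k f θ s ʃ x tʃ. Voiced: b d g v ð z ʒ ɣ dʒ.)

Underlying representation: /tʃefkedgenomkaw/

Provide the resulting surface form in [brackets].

Rule 1: /m/ before /k/ (velar) → [ŋ]
After rule 1: tʃefkedgenoŋkaw
Rule 2: no segment meets the rule's conditions; no change.

[tʃefkedgenoŋkaw]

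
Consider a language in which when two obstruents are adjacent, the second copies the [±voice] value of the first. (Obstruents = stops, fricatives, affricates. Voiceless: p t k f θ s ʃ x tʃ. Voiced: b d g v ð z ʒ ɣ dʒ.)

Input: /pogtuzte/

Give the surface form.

[pogduzde]

/t/ after /g/ (voiced) → [d]
/t/ after /z/ (voiced) → [d]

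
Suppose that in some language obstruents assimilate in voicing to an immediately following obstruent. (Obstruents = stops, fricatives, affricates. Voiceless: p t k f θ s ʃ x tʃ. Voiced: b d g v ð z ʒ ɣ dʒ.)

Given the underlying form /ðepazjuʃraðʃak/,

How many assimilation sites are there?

1

/ð/ before /ʃ/ (voiceless) → [θ]
1 segment changes.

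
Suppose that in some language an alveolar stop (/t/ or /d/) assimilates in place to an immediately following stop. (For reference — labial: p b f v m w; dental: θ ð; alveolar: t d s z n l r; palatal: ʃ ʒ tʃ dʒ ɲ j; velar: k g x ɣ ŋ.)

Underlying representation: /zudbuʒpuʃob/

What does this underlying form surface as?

/d/ before /b/ (labial) → [b]

[zubbuʒpuʃob]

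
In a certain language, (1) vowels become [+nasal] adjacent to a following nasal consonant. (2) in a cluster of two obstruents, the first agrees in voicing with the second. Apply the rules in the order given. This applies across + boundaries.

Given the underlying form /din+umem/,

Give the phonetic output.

[dĩn+ũmẽm]

Rule 1: /i/ before nasal /n/ → [ĩ]
Rule 1: /u/ before nasal /m/ → [ũ]
Rule 1: /e/ before nasal /m/ → [ẽ]
After rule 1: dĩn+ũmẽm
Rule 2: no segment meets the rule's conditions; no change.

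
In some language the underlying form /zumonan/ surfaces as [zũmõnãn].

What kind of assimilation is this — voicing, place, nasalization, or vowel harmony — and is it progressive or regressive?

nasalization, regressive

/u/→[ũ] /o/→[õ] /a/→[ã].
Each target copies a feature from the following segment, so the direction is regressive.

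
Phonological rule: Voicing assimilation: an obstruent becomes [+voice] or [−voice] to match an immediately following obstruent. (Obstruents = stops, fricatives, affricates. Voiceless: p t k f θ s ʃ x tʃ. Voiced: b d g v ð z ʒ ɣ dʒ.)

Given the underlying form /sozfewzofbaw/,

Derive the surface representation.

[sosfewzovbaw]

/z/ before /f/ (voiceless) → [s]
/f/ before /b/ (voiced) → [v]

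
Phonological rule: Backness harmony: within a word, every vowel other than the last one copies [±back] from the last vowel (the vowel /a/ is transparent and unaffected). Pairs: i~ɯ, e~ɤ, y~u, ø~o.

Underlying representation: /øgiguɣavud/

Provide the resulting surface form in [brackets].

/ø/ harmonizes with /u/ ([+back]) → [o]
/i/ harmonizes with /u/ ([+back]) → [ɯ]

[ogɯguɣavud]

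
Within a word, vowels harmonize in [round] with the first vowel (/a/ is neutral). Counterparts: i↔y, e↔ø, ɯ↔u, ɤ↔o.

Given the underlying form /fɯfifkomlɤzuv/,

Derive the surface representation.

[fɯfifkɤmlɤzɯv]

/o/ harmonizes with /ɯ/ ([-round]) → [ɤ]
/u/ harmonizes with /ɯ/ ([-round]) → [ɯ]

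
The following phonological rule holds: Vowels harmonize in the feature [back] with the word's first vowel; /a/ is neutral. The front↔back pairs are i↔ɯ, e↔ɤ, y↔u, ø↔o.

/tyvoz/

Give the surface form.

[tyvøz]

/o/ harmonizes with /y/ ([-back]) → [ø]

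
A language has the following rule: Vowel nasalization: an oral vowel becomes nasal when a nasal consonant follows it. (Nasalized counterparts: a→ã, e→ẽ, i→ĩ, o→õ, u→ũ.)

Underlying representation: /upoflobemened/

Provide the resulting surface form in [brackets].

[upoflobẽmẽned]

/e/ before nasal /m/ → [ẽ]
/e/ before nasal /n/ → [ẽ]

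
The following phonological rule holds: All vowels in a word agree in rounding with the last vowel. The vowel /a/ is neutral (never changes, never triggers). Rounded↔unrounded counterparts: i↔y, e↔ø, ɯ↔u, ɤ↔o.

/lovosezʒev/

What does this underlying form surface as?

[lɤvɤsezʒev]

/o/ harmonizes with /e/ ([-round]) → [ɤ]
/o/ harmonizes with /e/ ([-round]) → [ɤ]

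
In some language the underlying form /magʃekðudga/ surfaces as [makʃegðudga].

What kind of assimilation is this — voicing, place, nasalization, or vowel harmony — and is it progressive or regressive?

/g/→[k] /k/→[g].
Each target copies a feature from the following segment, so the direction is regressive.

voicing assimilation, regressive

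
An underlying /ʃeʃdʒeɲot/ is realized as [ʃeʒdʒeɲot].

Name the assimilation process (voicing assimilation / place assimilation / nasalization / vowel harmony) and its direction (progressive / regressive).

voicing assimilation, regressive

/ʃ/→[ʒ].
Each target copies a feature from the following segment, so the direction is regressive.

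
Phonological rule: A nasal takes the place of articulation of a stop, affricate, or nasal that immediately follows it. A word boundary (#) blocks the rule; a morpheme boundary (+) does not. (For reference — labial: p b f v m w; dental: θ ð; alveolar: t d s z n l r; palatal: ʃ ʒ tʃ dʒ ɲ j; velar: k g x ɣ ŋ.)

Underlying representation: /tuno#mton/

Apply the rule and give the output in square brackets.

[tuno#nton]

/m/ before /t/ (alveolar) → [n]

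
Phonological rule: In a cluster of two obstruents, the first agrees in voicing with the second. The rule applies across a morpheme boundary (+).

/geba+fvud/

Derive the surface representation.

/f/ before /v/ (voiced) → [v]

[geba+vvud]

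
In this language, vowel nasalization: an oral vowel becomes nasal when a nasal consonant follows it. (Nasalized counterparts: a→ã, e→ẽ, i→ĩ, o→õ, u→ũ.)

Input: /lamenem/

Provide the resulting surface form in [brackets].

/a/ before nasal /m/ → [ã]
/e/ before nasal /n/ → [ẽ]
/e/ before nasal /m/ → [ẽ]

[lãmẽnẽm]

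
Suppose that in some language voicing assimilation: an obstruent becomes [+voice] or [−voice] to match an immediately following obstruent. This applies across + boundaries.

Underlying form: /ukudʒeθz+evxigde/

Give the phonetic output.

/θ/ before /z/ (voiced) → [ð]
/v/ before /x/ (voiceless) → [f]

[ukudʒeðz+efxigde]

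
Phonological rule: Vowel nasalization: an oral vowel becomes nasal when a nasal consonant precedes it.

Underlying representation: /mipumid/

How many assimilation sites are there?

/i/ after nasal /m/ → [ĩ]
/i/ after nasal /m/ → [ĩ]
2 segments change.

2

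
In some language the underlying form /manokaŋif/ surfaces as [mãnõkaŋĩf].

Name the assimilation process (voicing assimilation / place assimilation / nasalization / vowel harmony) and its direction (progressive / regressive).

nasalization, progressive

/a/→[ã] /o/→[õ] /i/→[ĩ].
Each target copies a feature from the preceding segment, so the direction is progressive.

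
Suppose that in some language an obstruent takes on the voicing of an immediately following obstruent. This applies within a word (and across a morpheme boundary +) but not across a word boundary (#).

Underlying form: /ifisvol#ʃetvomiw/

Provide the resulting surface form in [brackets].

/s/ before /v/ (voiced) → [z]
/t/ before /v/ (voiced) → [d]

[ifizvol#ʃedvomiw]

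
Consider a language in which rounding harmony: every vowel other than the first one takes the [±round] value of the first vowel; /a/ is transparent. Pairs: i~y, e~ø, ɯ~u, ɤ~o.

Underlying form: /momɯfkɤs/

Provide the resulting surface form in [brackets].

[momufkos]

/ɯ/ harmonizes with /o/ ([+round]) → [u]
/ɤ/ harmonizes with /o/ ([+round]) → [o]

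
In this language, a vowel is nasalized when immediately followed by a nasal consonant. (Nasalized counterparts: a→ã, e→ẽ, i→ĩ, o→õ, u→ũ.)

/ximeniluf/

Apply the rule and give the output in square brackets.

/i/ before nasal /m/ → [ĩ]
/e/ before nasal /n/ → [ẽ]

[xĩmẽniluf]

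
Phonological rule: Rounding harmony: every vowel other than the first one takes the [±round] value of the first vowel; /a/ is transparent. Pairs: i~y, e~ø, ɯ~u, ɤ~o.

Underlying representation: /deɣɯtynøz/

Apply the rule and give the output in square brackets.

/y/ harmonizes with /e/ ([-round]) → [i]
/ø/ harmonizes with /e/ ([-round]) → [e]

[deɣɯtinez]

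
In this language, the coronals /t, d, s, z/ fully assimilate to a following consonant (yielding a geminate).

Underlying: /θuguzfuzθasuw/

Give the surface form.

/z/ before /f/ → [f] (total assimilation)
/z/ before /θ/ → [θ] (total assimilation)

[θuguffuθθasuw]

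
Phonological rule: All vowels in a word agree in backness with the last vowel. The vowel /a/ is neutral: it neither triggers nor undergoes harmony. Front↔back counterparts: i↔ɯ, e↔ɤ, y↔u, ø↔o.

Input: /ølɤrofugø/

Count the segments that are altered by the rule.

/ɤ/ harmonizes with /ø/ ([-back]) → [e]
/o/ harmonizes with /ø/ ([-back]) → [ø]
/u/ harmonizes with /ø/ ([-back]) → [y]
3 segments change.

3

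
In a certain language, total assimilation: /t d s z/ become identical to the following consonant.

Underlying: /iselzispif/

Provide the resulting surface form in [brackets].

[iselzippif]

/s/ before /p/ → [p] (total assimilation)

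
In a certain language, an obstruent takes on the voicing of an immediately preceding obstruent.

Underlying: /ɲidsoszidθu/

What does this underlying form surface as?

[ɲidzossidðu]

/s/ after /d/ (voiced) → [z]
/z/ after /s/ (voiceless) → [s]
/θ/ after /d/ (voiced) → [ð]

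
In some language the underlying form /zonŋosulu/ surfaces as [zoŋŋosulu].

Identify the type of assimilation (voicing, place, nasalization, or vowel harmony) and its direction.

place assimilation, regressive

/n/→[ŋ].
Each target copies a feature from the following segment, so the direction is regressive.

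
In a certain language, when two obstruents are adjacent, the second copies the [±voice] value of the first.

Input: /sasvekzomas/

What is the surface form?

[sasfeksomas]

/v/ after /s/ (voiceless) → [f]
/z/ after /k/ (voiceless) → [s]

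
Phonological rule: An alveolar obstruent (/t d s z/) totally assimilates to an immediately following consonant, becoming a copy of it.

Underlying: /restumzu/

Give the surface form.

/s/ before /t/ → [t] (total assimilation)

[rettumzu]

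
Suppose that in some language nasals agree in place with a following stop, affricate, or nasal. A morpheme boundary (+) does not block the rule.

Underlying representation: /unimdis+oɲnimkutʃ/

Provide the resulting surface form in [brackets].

[unindis+onniŋkutʃ]

/m/ before /d/ (alveolar) → [n]
/ɲ/ before /n/ (alveolar) → [n]
/m/ before /k/ (velar) → [ŋ]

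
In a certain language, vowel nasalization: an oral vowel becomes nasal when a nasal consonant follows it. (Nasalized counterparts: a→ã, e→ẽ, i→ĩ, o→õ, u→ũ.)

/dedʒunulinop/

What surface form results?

[dedʒũnulĩnop]

/u/ before nasal /n/ → [ũ]
/i/ before nasal /n/ → [ĩ]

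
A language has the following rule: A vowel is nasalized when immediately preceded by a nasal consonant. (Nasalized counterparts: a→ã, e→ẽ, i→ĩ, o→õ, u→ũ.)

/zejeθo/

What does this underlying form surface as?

[zejeθo]

no segment meets the rule's conditions; no change.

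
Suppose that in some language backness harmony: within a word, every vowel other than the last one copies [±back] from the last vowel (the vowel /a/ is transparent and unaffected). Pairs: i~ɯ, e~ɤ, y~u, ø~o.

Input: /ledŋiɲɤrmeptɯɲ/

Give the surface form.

/e/ harmonizes with /ɯ/ ([+back]) → [ɤ]
/i/ harmonizes with /ɯ/ ([+back]) → [ɯ]
/e/ harmonizes with /ɯ/ ([+back]) → [ɤ]

[lɤdŋɯɲɤrmɤptɯɲ]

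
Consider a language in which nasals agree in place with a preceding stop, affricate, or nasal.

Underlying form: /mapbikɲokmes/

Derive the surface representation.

[mapbikŋokŋes]

/ɲ/ after /k/ (velar) → [ŋ]
/m/ after /k/ (velar) → [ŋ]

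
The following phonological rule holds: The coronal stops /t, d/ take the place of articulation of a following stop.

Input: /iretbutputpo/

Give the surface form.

[irepbuppuppo]

/t/ before /b/ (labial) → [p]
/t/ before /p/ (labial) → [p]
/t/ before /p/ (labial) → [p]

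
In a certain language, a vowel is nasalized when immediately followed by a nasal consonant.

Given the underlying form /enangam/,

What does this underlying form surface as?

[ẽnãngãm]

/e/ before nasal /n/ → [ẽ]
/a/ before nasal /n/ → [ã]
/a/ before nasal /m/ → [ã]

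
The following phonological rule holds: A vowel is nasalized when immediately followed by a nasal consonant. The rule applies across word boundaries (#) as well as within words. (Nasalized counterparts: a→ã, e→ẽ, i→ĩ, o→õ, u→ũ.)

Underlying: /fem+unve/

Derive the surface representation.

/e/ before nasal /m/ → [ẽ]
/u/ before nasal /n/ → [ũ]

[fẽm+ũnve]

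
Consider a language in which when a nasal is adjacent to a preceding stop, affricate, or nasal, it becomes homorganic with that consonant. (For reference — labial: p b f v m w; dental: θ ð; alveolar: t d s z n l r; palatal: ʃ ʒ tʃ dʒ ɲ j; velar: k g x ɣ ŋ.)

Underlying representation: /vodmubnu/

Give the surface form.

/m/ after /d/ (alveolar) → [n]
/n/ after /b/ (labial) → [m]

[vodnubmu]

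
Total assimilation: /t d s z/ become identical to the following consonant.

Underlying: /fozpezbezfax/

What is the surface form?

/z/ before /p/ → [p] (total assimilation)
/z/ before /b/ → [b] (total assimilation)
/z/ before /f/ → [f] (total assimilation)

[foppebbeffax]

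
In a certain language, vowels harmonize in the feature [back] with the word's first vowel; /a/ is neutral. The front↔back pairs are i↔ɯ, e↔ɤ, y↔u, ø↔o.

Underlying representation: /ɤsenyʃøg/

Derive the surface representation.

[ɤsɤnuʃog]

/e/ harmonizes with /ɤ/ ([+back]) → [ɤ]
/y/ harmonizes with /ɤ/ ([+back]) → [u]
/ø/ harmonizes with /ɤ/ ([+back]) → [o]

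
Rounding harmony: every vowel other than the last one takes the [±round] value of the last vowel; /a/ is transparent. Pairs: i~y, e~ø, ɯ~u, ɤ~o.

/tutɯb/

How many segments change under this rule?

/u/ harmonizes with /ɯ/ ([-round]) → [ɯ]
1 segment changes.

1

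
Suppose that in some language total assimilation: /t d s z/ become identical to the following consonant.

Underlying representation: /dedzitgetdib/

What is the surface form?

[dezziggeddib]

/d/ before /z/ → [z] (total assimilation)
/t/ before /g/ → [g] (total assimilation)
/t/ before /d/ → [d] (total assimilation)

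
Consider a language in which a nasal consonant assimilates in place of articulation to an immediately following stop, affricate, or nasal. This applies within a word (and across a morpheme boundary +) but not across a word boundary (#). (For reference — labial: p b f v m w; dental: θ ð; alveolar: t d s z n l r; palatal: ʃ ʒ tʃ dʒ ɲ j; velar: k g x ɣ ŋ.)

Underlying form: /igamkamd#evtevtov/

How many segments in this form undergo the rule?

2

/m/ before /k/ (velar) → [ŋ]
/m/ before /d/ (alveolar) → [n]
2 segments change.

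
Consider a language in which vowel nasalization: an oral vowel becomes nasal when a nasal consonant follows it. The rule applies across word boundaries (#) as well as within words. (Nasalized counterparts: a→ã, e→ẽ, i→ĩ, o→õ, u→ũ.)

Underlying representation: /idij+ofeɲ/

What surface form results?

/e/ before nasal /ɲ/ → [ẽ]

[idij+ofẽɲ]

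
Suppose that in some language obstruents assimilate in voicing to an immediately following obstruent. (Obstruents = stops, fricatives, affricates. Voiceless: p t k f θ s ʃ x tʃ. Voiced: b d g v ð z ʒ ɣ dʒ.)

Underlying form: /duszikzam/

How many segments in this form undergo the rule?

2

/s/ before /z/ (voiced) → [z]
/k/ before /z/ (voiced) → [g]
2 segments change.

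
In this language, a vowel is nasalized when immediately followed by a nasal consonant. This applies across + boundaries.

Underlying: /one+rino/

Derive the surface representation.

[õne+rĩno]

/o/ before nasal /n/ → [õ]
/i/ before nasal /n/ → [ĩ]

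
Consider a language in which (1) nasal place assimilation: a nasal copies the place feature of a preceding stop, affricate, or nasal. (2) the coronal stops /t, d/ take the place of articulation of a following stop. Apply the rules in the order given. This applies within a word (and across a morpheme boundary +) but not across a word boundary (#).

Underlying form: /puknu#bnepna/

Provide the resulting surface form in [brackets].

[pukŋu#bmepma]

Rule 1: /n/ after /k/ (velar) → [ŋ]
Rule 1: /n/ after /b/ (labial) → [m]
Rule 1: /n/ after /p/ (labial) → [m]
After rule 1: pukŋu#bmepma
Rule 2: no segment meets the rule's conditions; no change.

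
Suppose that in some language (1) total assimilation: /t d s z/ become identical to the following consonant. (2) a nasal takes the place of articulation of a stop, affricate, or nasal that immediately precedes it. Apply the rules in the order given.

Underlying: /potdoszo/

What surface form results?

Rule 1: /t/ before /d/ → [d] (total assimilation)
Rule 1: /s/ before /z/ → [z] (total assimilation)
After rule 1: poddozzo
Rule 2: no segment meets the rule's conditions; no change.

[poddozzo]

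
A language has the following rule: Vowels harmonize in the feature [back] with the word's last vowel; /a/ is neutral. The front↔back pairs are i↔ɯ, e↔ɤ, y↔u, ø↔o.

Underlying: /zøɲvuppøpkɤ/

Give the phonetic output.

/ø/ harmonizes with /ɤ/ ([+back]) → [o]
/ø/ harmonizes with /ɤ/ ([+back]) → [o]

[zoɲvuppopkɤ]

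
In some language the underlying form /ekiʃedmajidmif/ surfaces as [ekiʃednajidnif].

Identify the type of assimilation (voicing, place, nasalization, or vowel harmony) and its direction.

place assimilation, progressive

/m/→[n] /m/→[n].
Each target copies a feature from the preceding segment, so the direction is progressive.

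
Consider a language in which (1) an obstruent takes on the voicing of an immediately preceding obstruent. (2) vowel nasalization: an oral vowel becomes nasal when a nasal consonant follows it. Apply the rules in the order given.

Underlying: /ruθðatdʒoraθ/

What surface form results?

Rule 1: /ð/ after /θ/ (voiceless) → [θ]
Rule 1: /dʒ/ after /t/ (voiceless) → [tʃ]
After rule 1: ruθθattʃoraθ
Rule 2: no segment meets the rule's conditions; no change.

[ruθθattʃoraθ]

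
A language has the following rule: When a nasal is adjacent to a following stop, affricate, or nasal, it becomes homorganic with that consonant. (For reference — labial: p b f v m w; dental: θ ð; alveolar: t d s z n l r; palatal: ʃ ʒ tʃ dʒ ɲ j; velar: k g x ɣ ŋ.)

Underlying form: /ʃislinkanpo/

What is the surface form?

[ʃisliŋkampo]

/n/ before /k/ (velar) → [ŋ]
/n/ before /p/ (labial) → [m]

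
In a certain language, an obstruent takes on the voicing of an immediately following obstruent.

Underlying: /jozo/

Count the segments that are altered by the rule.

No segment meets the rule's conditions.

0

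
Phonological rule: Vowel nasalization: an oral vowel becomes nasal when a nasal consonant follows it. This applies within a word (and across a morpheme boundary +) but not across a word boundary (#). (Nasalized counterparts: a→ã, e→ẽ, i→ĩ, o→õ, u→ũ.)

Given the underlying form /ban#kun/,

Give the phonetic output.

[bãn#kũn]

/a/ before nasal /n/ → [ã]
/u/ before nasal /n/ → [ũ]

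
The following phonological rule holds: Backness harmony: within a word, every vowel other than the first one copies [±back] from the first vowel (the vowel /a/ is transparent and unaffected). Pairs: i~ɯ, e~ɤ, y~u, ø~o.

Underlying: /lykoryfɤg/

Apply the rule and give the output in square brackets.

[lykøryfeg]

/o/ harmonizes with /y/ ([-back]) → [ø]
/ɤ/ harmonizes with /y/ ([-back]) → [e]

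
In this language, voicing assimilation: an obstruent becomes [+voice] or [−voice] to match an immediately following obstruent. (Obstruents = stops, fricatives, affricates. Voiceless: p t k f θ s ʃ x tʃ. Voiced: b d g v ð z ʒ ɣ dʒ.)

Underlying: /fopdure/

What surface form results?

/p/ before /d/ (voiced) → [b]

[fobdure]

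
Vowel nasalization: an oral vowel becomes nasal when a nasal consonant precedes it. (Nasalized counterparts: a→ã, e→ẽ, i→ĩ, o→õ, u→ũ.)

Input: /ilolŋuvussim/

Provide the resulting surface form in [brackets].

/u/ after nasal /ŋ/ → [ũ]

[ilolŋũvussim]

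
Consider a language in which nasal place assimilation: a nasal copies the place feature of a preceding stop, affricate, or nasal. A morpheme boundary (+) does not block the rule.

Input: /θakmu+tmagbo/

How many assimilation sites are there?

/m/ after /k/ (velar) → [ŋ]
/m/ after /t/ (alveolar) → [n]
2 segments change.

2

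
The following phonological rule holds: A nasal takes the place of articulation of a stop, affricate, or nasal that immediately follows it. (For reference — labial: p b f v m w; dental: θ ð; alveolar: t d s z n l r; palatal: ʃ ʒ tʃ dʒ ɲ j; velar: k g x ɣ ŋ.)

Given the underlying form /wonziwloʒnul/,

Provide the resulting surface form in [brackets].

no segment meets the rule's conditions; no change.

[wonziwloʒnul]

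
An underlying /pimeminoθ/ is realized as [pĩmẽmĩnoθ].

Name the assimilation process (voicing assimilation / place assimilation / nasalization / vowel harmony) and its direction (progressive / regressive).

nasalization, regressive

/i/→[ĩ] /e/→[ẽ] /i/→[ĩ].
Each target copies a feature from the following segment, so the direction is regressive.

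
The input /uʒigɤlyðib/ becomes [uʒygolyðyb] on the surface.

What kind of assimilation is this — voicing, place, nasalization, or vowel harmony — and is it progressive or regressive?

vowel harmony, progressive

/i/→[y] /ɤ/→[o] /i/→[y].
Vowels agree with the first vowel, so the harmony is progressive.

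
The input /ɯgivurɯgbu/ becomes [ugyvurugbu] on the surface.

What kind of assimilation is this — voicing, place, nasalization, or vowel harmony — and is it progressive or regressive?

/ɯ/→[u] /i/→[y] /ɯ/→[u].
Vowels agree with the last vowel, so the harmony is regressive.

vowel harmony, regressive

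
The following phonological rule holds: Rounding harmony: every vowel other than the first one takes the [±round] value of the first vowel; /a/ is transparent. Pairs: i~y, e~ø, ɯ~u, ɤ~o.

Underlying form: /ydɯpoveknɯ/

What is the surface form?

/ɯ/ harmonizes with /y/ ([+round]) → [u]
/e/ harmonizes with /y/ ([+round]) → [ø]
/ɯ/ harmonizes with /y/ ([+round]) → [u]

[ydupovøknu]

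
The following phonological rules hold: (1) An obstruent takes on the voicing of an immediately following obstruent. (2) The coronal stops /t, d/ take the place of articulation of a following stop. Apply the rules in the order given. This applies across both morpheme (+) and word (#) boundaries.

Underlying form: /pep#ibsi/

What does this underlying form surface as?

Rule 1: /b/ before /s/ (voiceless) → [p]
After rule 1: pep#ipsi
Rule 2: no segment meets the rule's conditions; no change.

[pep#ipsi]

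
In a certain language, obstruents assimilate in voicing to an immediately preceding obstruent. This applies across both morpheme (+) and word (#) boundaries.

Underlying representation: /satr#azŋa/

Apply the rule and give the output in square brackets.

no segment meets the rule's conditions; no change.

[satr#azŋa]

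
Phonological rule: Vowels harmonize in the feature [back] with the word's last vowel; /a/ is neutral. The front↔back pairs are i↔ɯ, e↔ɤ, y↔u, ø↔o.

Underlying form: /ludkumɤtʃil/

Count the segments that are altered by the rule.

/u/ harmonizes with /i/ ([-back]) → [y]
/u/ harmonizes with /i/ ([-back]) → [y]
/ɤ/ harmonizes with /i/ ([-back]) → [e]
3 segments change.

3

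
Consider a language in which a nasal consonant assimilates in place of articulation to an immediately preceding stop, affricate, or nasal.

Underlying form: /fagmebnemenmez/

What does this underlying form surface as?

/m/ after /g/ (velar) → [ŋ]
/n/ after /b/ (labial) → [m]
/m/ after /n/ (alveolar) → [n]

[fagŋebmemennez]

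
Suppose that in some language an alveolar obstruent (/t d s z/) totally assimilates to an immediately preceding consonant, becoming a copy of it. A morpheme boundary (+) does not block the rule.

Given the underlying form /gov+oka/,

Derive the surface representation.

no segment meets the rule's conditions; no change.

[gov+oka]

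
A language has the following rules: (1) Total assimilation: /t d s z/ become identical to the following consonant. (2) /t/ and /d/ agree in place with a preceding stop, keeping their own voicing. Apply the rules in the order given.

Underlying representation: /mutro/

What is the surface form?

Rule 1: /t/ before /r/ → [r] (total assimilation)
After rule 1: murro
Rule 2: no segment meets the rule's conditions; no change.

[murro]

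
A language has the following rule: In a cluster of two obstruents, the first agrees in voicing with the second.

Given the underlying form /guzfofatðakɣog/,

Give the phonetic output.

[gusfofadðagɣog]

/z/ before /f/ (voiceless) → [s]
/t/ before /ð/ (voiced) → [d]
/k/ before /ɣ/ (voiced) → [g]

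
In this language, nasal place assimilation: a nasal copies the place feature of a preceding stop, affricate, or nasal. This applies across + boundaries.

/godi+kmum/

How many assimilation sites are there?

1

/m/ after /k/ (velar) → [ŋ]
1 segment changes.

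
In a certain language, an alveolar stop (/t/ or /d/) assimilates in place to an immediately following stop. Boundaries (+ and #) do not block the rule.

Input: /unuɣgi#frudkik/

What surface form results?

[unuɣgi#frugkik]

/d/ before /k/ (velar) → [g]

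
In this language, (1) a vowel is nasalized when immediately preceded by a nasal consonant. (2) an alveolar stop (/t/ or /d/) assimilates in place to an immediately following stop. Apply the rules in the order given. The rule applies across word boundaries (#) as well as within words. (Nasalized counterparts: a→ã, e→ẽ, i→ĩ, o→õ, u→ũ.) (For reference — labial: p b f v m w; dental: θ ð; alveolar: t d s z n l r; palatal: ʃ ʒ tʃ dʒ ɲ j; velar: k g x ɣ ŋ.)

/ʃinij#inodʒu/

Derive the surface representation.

Rule 1: /i/ after nasal /n/ → [ĩ]
Rule 1: /o/ after nasal /n/ → [õ]
After rule 1: ʃinĩj#inõdʒu
Rule 2: no segment meets the rule's conditions; no change.

[ʃinĩj#inõdʒu]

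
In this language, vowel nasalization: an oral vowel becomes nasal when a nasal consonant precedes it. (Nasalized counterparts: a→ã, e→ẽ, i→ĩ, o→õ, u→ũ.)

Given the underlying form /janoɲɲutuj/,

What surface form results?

/o/ after nasal /n/ → [õ]
/u/ after nasal /ɲ/ → [ũ]

[janõɲɲũtuj]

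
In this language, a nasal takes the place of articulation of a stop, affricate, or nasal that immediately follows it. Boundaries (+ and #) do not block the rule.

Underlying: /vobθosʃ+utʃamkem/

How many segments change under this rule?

1

/m/ before /k/ (velar) → [ŋ]
1 segment changes.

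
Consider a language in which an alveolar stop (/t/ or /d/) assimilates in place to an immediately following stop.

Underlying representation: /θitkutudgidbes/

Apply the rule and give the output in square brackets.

[θikkutuggibbes]

/t/ before /k/ (velar) → [k]
/d/ before /g/ (velar) → [g]
/d/ before /b/ (labial) → [b]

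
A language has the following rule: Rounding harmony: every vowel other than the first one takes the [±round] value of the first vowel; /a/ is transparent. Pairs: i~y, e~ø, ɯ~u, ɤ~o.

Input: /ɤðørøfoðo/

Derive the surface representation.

[ɤðerefɤðɤ]

/ø/ harmonizes with /ɤ/ ([-round]) → [e]
/ø/ harmonizes with /ɤ/ ([-round]) → [e]
/o/ harmonizes with /ɤ/ ([-round]) → [ɤ]
/o/ harmonizes with /ɤ/ ([-round]) → [ɤ]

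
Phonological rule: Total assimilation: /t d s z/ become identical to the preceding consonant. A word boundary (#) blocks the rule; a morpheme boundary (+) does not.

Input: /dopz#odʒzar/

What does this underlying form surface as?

[dopp#odʒdʒar]

/z/ after /p/ → [p] (total assimilation)
/z/ after /dʒ/ → [dʒ] (total assimilation)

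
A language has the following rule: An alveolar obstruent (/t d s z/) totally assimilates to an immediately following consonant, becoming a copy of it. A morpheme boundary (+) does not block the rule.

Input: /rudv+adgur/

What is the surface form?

[ruvv+aggur]

/d/ before /v/ → [v] (total assimilation)
/d/ before /g/ → [g] (total assimilation)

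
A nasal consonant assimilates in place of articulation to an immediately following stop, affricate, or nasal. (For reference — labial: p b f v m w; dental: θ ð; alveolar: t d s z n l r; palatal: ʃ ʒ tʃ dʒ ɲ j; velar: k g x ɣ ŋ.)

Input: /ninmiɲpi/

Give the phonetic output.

[nimmimpi]

/n/ before /m/ (labial) → [m]
/ɲ/ before /p/ (labial) → [m]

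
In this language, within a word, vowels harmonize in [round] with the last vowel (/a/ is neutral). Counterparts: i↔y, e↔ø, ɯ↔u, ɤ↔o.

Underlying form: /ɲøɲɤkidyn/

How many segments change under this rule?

2

/ɤ/ harmonizes with /y/ ([+round]) → [o]
/i/ harmonizes with /y/ ([+round]) → [y]
2 segments change.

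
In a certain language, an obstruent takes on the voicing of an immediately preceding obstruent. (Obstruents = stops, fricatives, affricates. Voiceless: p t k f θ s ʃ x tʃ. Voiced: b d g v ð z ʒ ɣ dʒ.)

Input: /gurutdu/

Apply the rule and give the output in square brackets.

/d/ after /t/ (voiceless) → [t]

[guruttu]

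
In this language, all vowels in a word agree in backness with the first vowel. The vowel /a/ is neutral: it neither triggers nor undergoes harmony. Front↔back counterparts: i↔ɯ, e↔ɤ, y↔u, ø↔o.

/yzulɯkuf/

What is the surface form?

/u/ harmonizes with /y/ ([-back]) → [y]
/ɯ/ harmonizes with /y/ ([-back]) → [i]
/u/ harmonizes with /y/ ([-back]) → [y]

[yzylikyf]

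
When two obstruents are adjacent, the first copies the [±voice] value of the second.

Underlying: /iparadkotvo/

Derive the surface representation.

[iparatkodvo]

/d/ before /k/ (voiceless) → [t]
/t/ before /v/ (voiced) → [d]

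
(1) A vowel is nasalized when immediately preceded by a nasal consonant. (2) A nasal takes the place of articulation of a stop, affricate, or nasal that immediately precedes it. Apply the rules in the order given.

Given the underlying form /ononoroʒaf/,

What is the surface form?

[onõnõroʒaf]

Rule 1: /o/ after nasal /n/ → [õ]
Rule 1: /o/ after nasal /n/ → [õ]
After rule 1: onõnõroʒaf
Rule 2: no segment meets the rule's conditions; no change.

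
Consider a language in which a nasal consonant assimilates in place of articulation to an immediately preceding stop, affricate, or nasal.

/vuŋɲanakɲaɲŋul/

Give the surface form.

/ɲ/ after /ŋ/ (velar) → [ŋ]
/ɲ/ after /k/ (velar) → [ŋ]
/ŋ/ after /ɲ/ (palatal) → [ɲ]

[vuŋŋanakŋaɲɲul]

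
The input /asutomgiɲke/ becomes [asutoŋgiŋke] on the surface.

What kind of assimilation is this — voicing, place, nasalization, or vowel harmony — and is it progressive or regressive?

/m/→[ŋ] /ɲ/→[ŋ].
Each target copies a feature from the following segment, so the direction is regressive.

place assimilation, regressive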